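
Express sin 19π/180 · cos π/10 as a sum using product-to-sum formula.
sin 19π/180 cos π/10 = (1/2)[sin(19π/180+π/10) + sin(19π/180-π/10)]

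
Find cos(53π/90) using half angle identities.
cos(53π/90) = -√((1 + cos 53π/45)/2) = -0.2756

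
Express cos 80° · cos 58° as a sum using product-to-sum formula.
cos 80° cos 58° = (1/2)[cos(80°-58°) + cos(80°+58°)]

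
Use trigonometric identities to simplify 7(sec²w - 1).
7(sec²w - 1) = 7(tan²w) (using Pythagorean identity)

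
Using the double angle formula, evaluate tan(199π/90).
tan(199π/90) = 2 tan 199π/180 / (1 - tan²199π/180) = 0.7813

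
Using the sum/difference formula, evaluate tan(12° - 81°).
tan(12° - 81°) = (tan 12° - tan 81°)/(1 + tan 12° tan 81°) = -2.605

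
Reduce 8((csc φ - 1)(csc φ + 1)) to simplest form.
8((csc φ - 1)(csc φ + 1)) = 8(cot²φ) (using Diff. of squares)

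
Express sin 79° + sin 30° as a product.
sin 79° + sin 30° = 2 sin(54.5°) cos(24.5°)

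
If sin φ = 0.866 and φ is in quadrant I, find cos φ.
cos φ = 0.5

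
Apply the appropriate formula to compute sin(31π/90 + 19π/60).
sin(31π/90 + 19π/60) = sin 31π/90 cos 19π/60 + cos 31π/90 sin 19π/60 = 0.8746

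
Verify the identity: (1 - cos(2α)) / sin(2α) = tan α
LHS = 2sin²α / (2 sin α cos α) = sin α/cos α = tan α = RHS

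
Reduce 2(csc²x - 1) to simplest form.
2(csc²x - 1) = 2(cot²x) (using Pythagorean identity)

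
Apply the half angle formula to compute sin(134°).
sin(134°) = √((1 - cos 268°)/2) = 0.7193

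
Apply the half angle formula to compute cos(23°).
cos(23°) = √((1 + cos 46°)/2) = 0.9205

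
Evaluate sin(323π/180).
sin(323π/180) = -0.6018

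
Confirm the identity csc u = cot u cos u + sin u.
RHS = cos²u/sin u + sin u = (cos²u + sin²u)/sin u = 1/sin u = csc u = LHS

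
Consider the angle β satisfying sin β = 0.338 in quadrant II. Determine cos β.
cos β = ±√(1 - sin²β) = -0.9411 (negative in QII)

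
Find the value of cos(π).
cos(π) = -1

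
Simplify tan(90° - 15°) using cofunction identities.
tan(90° - 15°) = cot(15°)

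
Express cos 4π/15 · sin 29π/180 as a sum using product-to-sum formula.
cos 4π/15 sin 29π/180 = (1/2)[sin(4π/15+29π/180) - sin(4π/15-29π/180)]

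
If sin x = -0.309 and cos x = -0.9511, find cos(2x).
cos(2x) = cos²x - sin²x = 0.8091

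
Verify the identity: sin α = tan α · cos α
RHS = (sin α/cos α) · cos α = sin α = LHS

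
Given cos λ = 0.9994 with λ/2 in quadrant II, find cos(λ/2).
cos(λ/2) = ±√((1 + cos λ)/2); negative since λ/2 ∈ QII, so cos(λ/2) = -0.9998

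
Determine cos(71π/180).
cos(71π/180) = 0.3256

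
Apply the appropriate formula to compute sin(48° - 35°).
sin(48° - 35°) = sin 48° cos 35° - cos 48° sin 35° = 0.225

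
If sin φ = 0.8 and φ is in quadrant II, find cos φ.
cos φ = -0.6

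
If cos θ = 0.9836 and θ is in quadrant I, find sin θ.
sin θ = 0.1804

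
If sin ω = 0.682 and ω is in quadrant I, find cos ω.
cos ω = 0.7314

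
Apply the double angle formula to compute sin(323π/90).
sin(323π/90) = 2 sin 323π/180 cos 323π/180 = -0.9613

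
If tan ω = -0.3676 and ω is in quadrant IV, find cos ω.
cos ω = 0.9386 (using tan²ω + 1 = sec²ω)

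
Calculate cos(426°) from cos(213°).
cos(426°) = cos²213° - sin²213° = 0.4067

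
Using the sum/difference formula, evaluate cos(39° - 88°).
cos(39° - 88°) = cos 39° cos 88° + sin 39° sin 88° = 0.6561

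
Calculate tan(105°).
tan(105°) = -(2+√3)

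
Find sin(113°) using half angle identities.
sin(113°) = √((1 - cos 226°)/2) = 0.9205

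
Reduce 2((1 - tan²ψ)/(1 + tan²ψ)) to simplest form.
2((1 - tan²ψ)/(1 + tan²ψ)) = 2(cos(2ψ)) (using Double angle)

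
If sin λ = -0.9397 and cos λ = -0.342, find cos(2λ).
cos(2λ) = cos²λ - sin²λ = -0.7661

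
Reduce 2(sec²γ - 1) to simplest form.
2(sec²γ - 1) = 2(tan²γ) (using Pythagorean identity)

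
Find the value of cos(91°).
cos(91°) = -0.01745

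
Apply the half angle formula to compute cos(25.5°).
cos(25.5°) = √((1 + cos 51°)/2) = 0.9026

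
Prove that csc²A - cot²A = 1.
LHS = 1/sin²A - cos²A/sin²A = (1 - cos²A)/sin²A = sin²A/sin²A = 1 = RHS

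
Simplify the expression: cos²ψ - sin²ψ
cos²ψ - sin²ψ = cos(2ψ) (using Double angle)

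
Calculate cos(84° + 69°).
cos(84° + 69°) = cos 84° cos 69° - sin 84° sin 69° = -0.891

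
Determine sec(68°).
sec(68°) = 2.669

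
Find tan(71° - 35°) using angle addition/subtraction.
tan(71° - 35°) = (tan 71° - tan 35°)/(1 + tan 71° tan 35°) = 0.7265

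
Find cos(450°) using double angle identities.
cos(450°) = 2cos²225° - 1 = 0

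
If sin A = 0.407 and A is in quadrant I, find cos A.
cos A = 0.9134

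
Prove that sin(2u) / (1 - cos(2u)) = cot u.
LHS = 2 sin u cos u / (2sin²u) = cos u/sin u = cot u = RHS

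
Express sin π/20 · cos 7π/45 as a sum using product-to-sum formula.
sin π/20 cos 7π/45 = (1/2)[sin(π/20+7π/45) + sin(π/20-7π/45)]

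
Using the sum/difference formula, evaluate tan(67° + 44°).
tan(67° + 44°) = (tan 67° + tan 44°)/(1 - tan 67° tan 44°) = -2.605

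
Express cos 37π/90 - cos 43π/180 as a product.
cos 37π/90 - cos 43π/180 = -2 sin(13π/40) sin(31π/360)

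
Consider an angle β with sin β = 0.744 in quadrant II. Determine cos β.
cos β = ±√(1 - sin²β) = -0.6682 (negative in QII)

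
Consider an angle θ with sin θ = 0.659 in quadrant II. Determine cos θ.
cos θ = ±√(1 - sin²θ) = -0.7521 (negative in QII)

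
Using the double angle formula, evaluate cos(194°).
cos(194°) = 2cos²97° - 1 = -0.9703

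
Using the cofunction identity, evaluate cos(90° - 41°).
cos(90° - 41°) = sin(41°) = 0.6561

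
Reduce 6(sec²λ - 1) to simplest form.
6(sec²λ - 1) = 6(tan²λ) (using Pythagorean identity)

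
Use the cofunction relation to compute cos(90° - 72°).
cos(90° - 72°) = sin(72°) = 0.9511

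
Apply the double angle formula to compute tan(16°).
tan(16°) = 2 tan 8° / (1 - tan²8°) = 0.2867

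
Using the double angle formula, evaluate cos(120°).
cos(120°) = cos²60° - sin²60° = -1/2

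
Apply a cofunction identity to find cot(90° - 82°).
cot(90° - 82°) = tan(82°) = 7.115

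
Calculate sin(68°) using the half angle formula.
sin(68°) = √((1 - cos 136°)/2) = 0.9272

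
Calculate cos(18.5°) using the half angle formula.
cos(18.5°) = √((1 + cos 37°)/2) = 0.9483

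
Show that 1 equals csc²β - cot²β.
RHS = 1/sin²β - cos²β/sin²β = (1 - cos²β)/sin²β = sin²β/sin²β = 1 = LHS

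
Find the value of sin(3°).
sin(3°) = 0.05234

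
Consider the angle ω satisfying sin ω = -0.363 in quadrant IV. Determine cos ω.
cos ω = √(1 - sin²ω) = 0.9318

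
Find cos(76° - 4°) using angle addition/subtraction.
cos(76° - 4°) = cos 76° cos 4° + sin 76° sin 4° = 0.309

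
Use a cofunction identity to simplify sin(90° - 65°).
sin(90° - 65°) = cos(65°)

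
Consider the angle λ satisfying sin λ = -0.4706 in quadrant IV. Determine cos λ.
cos λ = √(1 - sin²λ) = 0.8823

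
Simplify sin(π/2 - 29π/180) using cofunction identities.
sin(π/2 - 29π/180) = cos(29π/180)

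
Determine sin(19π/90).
sin(19π/90) = 0.6157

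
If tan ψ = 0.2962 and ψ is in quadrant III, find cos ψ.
cos ψ = -0.9588 (using tan²ψ + 1 = sec²ψ)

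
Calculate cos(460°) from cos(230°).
cos(460°) = cos²230° - sin²230° = -0.1736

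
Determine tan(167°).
tan(167°) = -0.2309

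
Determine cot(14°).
cot(14°) = 4.011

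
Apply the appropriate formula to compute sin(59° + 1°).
sin(59° + 1°) = sin 59° cos 1° + cos 59° sin 1° = √3/2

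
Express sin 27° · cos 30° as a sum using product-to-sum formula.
sin 27° cos 30° = (1/2)[sin(27°+30°) + sin(27°-30°)]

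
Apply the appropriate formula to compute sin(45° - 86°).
sin(45° - 86°) = sin 45° cos 86° - cos 45° sin 86° = -0.6561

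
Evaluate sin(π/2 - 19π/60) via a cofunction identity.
sin(π/2 - 19π/60) = cos(19π/60) = 0.5446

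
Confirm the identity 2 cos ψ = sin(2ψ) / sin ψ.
RHS = 2 sin ψ cos ψ / sin ψ = 2 cos ψ = LHS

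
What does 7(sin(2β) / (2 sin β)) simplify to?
7(sin(2β) / (2 sin β)) = 7(cos β) (using Double angle)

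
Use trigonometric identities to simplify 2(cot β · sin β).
2(cot β · sin β) = 2(cos β) (using Quotient identity)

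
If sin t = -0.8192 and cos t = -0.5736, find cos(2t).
cos(2t) = cos²t - sin²t = -0.3421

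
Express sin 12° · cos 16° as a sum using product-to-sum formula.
sin 12° cos 16° = (1/2)[sin(12°+16°) + sin(12°-16°)]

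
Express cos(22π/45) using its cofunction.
cos(22π/45) = sin(π/2 - 22π/45) = sin(π/90)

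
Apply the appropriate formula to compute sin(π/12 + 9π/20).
sin(π/12 + 9π/20) = sin π/12 cos 9π/20 + cos π/12 sin 9π/20 = 0.9945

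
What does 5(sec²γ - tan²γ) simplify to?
5(sec²γ - tan²γ) = 5 (using Pythagorean identity)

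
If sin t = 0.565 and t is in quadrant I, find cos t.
cos t = 0.8251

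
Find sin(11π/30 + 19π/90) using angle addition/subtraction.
sin(11π/30 + 19π/90) = sin 11π/30 cos 19π/90 + cos 11π/30 sin 19π/90 = 0.9703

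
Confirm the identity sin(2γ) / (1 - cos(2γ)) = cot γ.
LHS = 2 sin γ cos γ / (2sin²γ) = cos γ/sin γ = cot γ = RHS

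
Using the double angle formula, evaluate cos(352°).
cos(352°) = cos²176° - sin²176° = 0.9903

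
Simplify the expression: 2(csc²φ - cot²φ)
2(csc²φ - cot²φ) = 2 (using Pythagorean identity)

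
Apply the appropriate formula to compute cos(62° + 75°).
cos(62° + 75°) = cos 62° cos 75° - sin 62° sin 75° = -0.7314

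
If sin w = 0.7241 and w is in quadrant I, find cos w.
cos w = 0.6897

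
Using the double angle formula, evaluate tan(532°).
tan(532°) = 2 tan 266° / (1 - tan²266°) = -0.1405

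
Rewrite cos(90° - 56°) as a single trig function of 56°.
cos(90° - 56°) = sin(56°)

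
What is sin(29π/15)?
sin(29π/15) = -0.2079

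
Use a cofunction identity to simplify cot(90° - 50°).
cot(90° - 50°) = tan(50°)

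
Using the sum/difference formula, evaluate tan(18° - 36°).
tan(18° - 36°) = (tan 18° - tan 36°)/(1 + tan 18° tan 36°) = -0.3249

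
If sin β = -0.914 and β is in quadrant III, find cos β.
cos β = -0.4057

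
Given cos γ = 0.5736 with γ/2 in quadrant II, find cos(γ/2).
cos(γ/2) = ±√((1 + cos γ)/2); negative since γ/2 ∈ QII, so cos(γ/2) = -0.887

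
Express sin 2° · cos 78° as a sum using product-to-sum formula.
sin 2° cos 78° = (1/2)[sin(2°+78°) + sin(2°-78°)]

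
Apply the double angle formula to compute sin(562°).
sin(562°) = 2 sin 281° cos 281° = -0.3746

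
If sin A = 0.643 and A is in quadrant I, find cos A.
cos A = 0.7659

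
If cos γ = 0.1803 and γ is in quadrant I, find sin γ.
sin γ = 0.9836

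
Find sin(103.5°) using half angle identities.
sin(103.5°) = √((1 - cos 207°)/2) = 0.9724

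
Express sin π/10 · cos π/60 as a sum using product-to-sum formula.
sin π/10 cos π/60 = (1/2)[sin(π/10+π/60) + sin(π/10-π/60)]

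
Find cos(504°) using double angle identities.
cos(504°) = cos²252° - sin²252° = -0.809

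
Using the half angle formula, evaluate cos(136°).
cos(136°) = -√((1 + cos 272°)/2) = -0.7193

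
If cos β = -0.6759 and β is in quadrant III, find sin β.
sin β = -0.737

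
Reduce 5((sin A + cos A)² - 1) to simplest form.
5((sin A + cos A)² - 1) = 5(sin(2A)) (using Pythagorean + double angle)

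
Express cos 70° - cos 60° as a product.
cos 70° - cos 60° = -2 sin(65°) sin(5°)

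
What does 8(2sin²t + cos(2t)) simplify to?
8(2sin²t + cos(2t)) = 8 (using Double angle)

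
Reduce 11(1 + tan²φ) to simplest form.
11(1 + tan²φ) = 11(sec²φ) (using Pythagorean identity)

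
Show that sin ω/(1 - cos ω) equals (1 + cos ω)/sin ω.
LHS = sin ω(1 + cos ω) / ((1 - cos ω)(1 + cos ω)) = sin ω(1 + cos ω) / (1 - cos²ω) = sin ω(1 + cos ω) / sin²ω = (1 + cos ω)/sin ω = RHS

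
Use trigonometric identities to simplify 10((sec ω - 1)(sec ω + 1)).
10((sec ω - 1)(sec ω + 1)) = 10(tan²ω) (using Diff. of squares)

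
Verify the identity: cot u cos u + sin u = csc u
LHS = cos²u/sin u + sin u = (cos²u + sin²u)/sin u = 1/sin u = csc u = RHS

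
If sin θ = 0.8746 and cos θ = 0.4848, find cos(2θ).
cos(2θ) = cos²θ - sin²θ = -0.5299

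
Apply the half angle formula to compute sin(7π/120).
sin(7π/120) = √((1 - cos 7π/60)/2) = 0.1822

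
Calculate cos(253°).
cos(253°) = -0.2924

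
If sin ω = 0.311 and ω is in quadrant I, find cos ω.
cos ω = 0.9504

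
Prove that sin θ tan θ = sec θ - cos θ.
RHS = 1/cos θ - cos θ = (1 - cos²θ)/cos θ = sin²θ/cos θ = sin θ · (sin θ/cos θ) = sin θ tan θ = LHS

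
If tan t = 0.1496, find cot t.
cot t = 1/tan t = 6.684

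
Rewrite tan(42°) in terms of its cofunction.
tan(42°) = cot(90° - 42°) = cot(48°)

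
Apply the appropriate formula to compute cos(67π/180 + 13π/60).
cos(67π/180 + 13π/60) = cos 67π/180 cos 13π/60 - sin 67π/180 sin 13π/60 = -0.2756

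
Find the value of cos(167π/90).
cos(167π/90) = 0.8988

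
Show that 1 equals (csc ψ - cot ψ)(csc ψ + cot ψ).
RHS = csc²ψ - cot²ψ = (1 + cot²ψ) - cot²ψ = 1 = LHS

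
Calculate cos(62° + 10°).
cos(62° + 10°) = cos 62° cos 10° - sin 62° sin 10° = 0.309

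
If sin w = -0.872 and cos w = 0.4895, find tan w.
tan w = sin w / cos w = -1.781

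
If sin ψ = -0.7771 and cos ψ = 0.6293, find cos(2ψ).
cos(2ψ) = cos²ψ - sin²ψ = -0.2079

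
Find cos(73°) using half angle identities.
cos(73°) = √((1 + cos 146°)/2) = 0.2924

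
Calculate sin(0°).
sin(0°) = 0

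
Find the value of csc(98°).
csc(98°) = 1.01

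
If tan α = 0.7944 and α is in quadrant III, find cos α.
cos α = -0.783 (using tan²α + 1 = sec²α)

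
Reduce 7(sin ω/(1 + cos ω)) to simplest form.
7(sin ω/(1 + cos ω)) = 7(tan(ω/2)) (using Half angle)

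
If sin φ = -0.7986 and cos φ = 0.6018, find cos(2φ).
cos(2φ) = cos²φ - sin²φ = -0.2756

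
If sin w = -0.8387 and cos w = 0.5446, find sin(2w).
sin(2w) = 2 sin w cos w = -0.9135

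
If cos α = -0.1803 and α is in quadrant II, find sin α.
sin α = 0.9836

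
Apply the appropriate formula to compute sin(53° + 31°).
sin(53° + 31°) = sin 53° cos 31° + cos 53° sin 31° = 0.9945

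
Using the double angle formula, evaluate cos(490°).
cos(490°) = cos²245° - sin²245° = -0.6428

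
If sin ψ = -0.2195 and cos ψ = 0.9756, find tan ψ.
tan ψ = sin ψ / cos ψ = -0.225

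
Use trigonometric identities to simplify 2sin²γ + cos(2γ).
2sin²γ + cos(2γ) = 1 (using Double angle)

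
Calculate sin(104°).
sin(104°) = 0.9703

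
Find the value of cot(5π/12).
cot(5π/12) = 2-√3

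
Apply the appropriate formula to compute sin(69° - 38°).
sin(69° - 38°) = sin 69° cos 38° - cos 69° sin 38° = 0.515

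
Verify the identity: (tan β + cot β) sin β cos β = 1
LHS = (sin β/cos β + cos β/sin β) sin β cos β = ((sin²β + cos²β)/(sin β cos β)) · sin β cos β = sin²β + cos²β = 1 = RHS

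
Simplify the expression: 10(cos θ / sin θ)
10(cos θ / sin θ) = 10(cot θ) (using Quotient identity)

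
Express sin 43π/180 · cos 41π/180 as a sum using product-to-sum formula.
sin 43π/180 cos 41π/180 = (1/2)[sin(43π/180+41π/180) + sin(43π/180-41π/180)]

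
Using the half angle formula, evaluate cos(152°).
cos(152°) = -√((1 + cos 304°)/2) = -0.8829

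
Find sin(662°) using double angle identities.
sin(662°) = 2 sin 331° cos 331° = -0.848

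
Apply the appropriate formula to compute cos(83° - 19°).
cos(83° - 19°) = cos 83° cos 19° + sin 83° sin 19° = 0.4384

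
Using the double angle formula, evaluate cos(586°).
cos(586°) = cos²293° - sin²293° = -0.6947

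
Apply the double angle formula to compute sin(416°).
sin(416°) = 2 sin 208° cos 208° = 0.829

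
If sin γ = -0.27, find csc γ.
csc γ = 1/sin γ = -3.704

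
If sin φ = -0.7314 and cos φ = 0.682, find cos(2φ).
cos(2φ) = cos²φ - sin²φ = -0.06982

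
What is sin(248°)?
sin(248°) = -0.9272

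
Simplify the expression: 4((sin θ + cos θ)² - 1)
4((sin θ + cos θ)² - 1) = 4(sin(2θ)) (using Pythagorean + double angle)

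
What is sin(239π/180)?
sin(239π/180) = -0.8572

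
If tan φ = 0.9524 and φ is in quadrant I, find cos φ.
cos φ = 0.7241 (using tan²φ + 1 = sec²φ)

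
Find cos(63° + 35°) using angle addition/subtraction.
cos(63° + 35°) = cos 63° cos 35° - sin 63° sin 35° = -0.1392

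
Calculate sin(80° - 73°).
sin(80° - 73°) = sin 80° cos 73° - cos 80° sin 73° = 0.1219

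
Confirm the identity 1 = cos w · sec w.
RHS = cos w · (1/cos w) = 1 = LHS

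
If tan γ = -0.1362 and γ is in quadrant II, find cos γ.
cos γ = -0.9909 (using tan²γ + 1 = sec²γ)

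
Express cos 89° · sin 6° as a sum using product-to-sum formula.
cos 89° sin 6° = (1/2)[sin(89°+6°) - sin(89°-6°)]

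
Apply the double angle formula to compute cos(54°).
cos(54°) = 2cos²27° - 1 = 0.5878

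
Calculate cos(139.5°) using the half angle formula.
cos(139.5°) = -√((1 + cos 279°)/2) = -0.7604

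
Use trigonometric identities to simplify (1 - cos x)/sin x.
(1 - cos x)/sin x = tan(x/2) (using Half angle)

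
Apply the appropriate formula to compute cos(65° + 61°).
cos(65° + 61°) = cos 65° cos 61° - sin 65° sin 61° = -0.5878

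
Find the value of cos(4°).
cos(4°) = 0.9976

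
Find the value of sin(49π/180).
sin(49π/180) = 0.7547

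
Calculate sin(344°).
sin(344°) = -0.2756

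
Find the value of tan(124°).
tan(124°) = -1.483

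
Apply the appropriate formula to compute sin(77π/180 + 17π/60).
sin(77π/180 + 17π/60) = sin 77π/180 cos 17π/60 + cos 77π/180 sin 17π/60 = 0.788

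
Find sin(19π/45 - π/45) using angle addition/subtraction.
sin(19π/45 - π/45) = sin 19π/45 cos π/45 - cos 19π/45 sin π/45 = 0.9511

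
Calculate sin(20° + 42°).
sin(20° + 42°) = sin 20° cos 42° + cos 20° sin 42° = 0.8829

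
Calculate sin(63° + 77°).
sin(63° + 77°) = sin 63° cos 77° + cos 63° sin 77° = 0.6428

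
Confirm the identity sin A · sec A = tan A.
LHS = sin A · (1/cos A) = sin A/cos A = tan A = RHS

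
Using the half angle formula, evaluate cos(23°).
cos(23°) = √((1 + cos 46°)/2) = 0.9205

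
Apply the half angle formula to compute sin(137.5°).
sin(137.5°) = √((1 - cos 275°)/2) = 0.6756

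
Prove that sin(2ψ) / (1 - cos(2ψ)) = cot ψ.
LHS = 2 sin ψ cos ψ / (2sin²ψ) = cos ψ/sin ψ = cot ψ = RHS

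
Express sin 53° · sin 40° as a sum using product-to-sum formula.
sin 53° sin 40° = (1/2)[cos(53°-40°) - cos(53°+40°)]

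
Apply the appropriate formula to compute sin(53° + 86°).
sin(53° + 86°) = sin 53° cos 86° + cos 53° sin 86° = 0.6561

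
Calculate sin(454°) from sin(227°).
sin(454°) = 2 sin 227° cos 227° = 0.9976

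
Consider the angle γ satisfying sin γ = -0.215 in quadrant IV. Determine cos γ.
cos γ = √(1 - sin²γ) = 0.9766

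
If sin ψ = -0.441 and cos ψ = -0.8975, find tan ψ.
tan ψ = sin ψ / cos ψ = 0.4914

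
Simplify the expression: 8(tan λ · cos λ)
8(tan λ · cos λ) = 8(sin λ) (using Quotient identity)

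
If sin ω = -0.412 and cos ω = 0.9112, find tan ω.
tan ω = sin ω / cos ω = -0.4522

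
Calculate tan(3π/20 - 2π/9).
tan(3π/20 - 2π/9) = (tan 3π/20 - tan 2π/9)/(1 + tan 3π/20 tan 2π/9) = -0.2309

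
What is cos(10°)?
cos(10°) = 0.9848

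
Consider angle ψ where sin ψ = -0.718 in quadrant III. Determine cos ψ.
cos ψ = ±√(1 - sin²ψ) = -0.696 (negative in QIII)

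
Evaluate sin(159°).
sin(159°) = 0.3584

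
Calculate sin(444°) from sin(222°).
sin(444°) = 2 sin 222° cos 222° = 0.9945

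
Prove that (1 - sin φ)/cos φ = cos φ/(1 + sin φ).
LHS = (1 - sin φ)(1 + sin φ) / (cos φ(1 + sin φ)) = (1 - sin²φ) / (cos φ(1 + sin φ)) = cos²φ / (cos φ(1 + sin φ)) = cos φ/(1 + sin φ) = RHS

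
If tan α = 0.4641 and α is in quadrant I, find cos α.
cos α = 0.9071 (using tan²α + 1 = sec²α)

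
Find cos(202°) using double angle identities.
cos(202°) = cos²101° - sin²101° = -0.9272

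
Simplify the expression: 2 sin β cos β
2 sin β cos β = sin(2β) (using Double angle)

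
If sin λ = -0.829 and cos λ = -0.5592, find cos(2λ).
cos(2λ) = cos²λ - sin²λ = -0.3745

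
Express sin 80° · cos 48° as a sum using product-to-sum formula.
sin 80° cos 48° = (1/2)[sin(80°+48°) + sin(80°-48°)]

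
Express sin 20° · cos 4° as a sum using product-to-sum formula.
sin 20° cos 4° = (1/2)[sin(20°+4°) + sin(20°-4°)]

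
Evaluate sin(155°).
sin(155°) = 0.4226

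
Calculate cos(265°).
cos(265°) = -0.08716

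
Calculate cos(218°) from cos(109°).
cos(218°) = cos²109° - sin²109° = -0.788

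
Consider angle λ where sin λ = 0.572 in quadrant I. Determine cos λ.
cos λ = √(1 - sin²λ) = 0.8203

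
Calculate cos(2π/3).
cos(2π/3) = -1/2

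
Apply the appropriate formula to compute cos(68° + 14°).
cos(68° + 14°) = cos 68° cos 14° - sin 68° sin 14° = 0.1392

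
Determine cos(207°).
cos(207°) = -0.891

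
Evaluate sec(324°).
sec(324°) = 1.236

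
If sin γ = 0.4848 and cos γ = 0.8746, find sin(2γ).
sin(2γ) = 2 sin γ cos γ = 0.848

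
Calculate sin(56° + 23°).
sin(56° + 23°) = sin 56° cos 23° + cos 56° sin 23° = 0.9816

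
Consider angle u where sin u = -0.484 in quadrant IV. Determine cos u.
cos u = √(1 - sin²u) = 0.8751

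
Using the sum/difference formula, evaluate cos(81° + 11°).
cos(81° + 11°) = cos 81° cos 11° - sin 81° sin 11° = -0.0349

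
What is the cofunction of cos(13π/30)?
cos(13π/30) = sin(π/2 - 13π/30) = sin(π/15)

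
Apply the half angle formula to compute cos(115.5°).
cos(115.5°) = -√((1 + cos 231°)/2) = -0.4305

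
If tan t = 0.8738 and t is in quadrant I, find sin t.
sin t = 0.658 (using tan²t + 1 = sec²t)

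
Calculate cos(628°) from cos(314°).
cos(628°) = cos²314° - sin²314° = -0.0349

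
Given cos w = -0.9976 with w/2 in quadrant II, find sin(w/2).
sin(w/2) = ±√((1 - cos w)/2); positive since w/2 ∈ QII, so sin(w/2) = 0.9994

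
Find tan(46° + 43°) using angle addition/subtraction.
tan(46° + 43°) = (tan 46° + tan 43°)/(1 - tan 46° tan 43°) = 57.29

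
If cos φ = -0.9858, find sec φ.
sec φ = 1/cos φ = -1.014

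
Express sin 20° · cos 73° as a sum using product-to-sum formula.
sin 20° cos 73° = (1/2)[sin(20°+73°) + sin(20°-73°)]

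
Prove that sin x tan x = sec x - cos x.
RHS = 1/cos x - cos x = (1 - cos²x)/cos x = sin²x/cos x = sin x · (sin x/cos x) = sin x tan x = LHS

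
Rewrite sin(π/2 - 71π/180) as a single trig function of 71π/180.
sin(π/2 - 71π/180) = cos(71π/180)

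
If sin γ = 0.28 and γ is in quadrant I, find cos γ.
cos γ = 0.96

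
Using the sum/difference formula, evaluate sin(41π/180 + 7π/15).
sin(41π/180 + 7π/15) = sin 41π/180 cos 7π/15 + cos 41π/180 sin 7π/15 = 0.8192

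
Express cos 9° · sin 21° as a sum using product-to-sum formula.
cos 9° sin 21° = (1/2)[sin(9°+21°) - sin(9°-21°)]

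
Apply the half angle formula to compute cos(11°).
cos(11°) = √((1 + cos 22°)/2) = 0.9816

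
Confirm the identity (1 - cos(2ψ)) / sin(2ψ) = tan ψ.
LHS = 2sin²ψ / (2 sin ψ cos ψ) = sin ψ/cos ψ = tan ψ = RHS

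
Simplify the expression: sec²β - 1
sec²β - 1 = tan²β (using Pythagorean identity)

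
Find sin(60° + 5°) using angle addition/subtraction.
sin(60° + 5°) = sin 60° cos 5° + cos 60° sin 5° = 0.9063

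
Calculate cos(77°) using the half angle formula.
cos(77°) = √((1 + cos 154°)/2) = 0.225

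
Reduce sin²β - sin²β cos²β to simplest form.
sin²β - sin²β cos²β = sin⁴β (using Factoring)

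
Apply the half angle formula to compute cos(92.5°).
cos(92.5°) = -√((1 + cos 185°)/2) = -0.04362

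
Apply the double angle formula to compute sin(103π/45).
sin(103π/45) = 2 sin 103π/90 cos 103π/90 = 0.788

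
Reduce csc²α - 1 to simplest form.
csc²α - 1 = cot²α (using Pythagorean identity)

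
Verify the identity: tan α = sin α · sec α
RHS = sin α · (1/cos α) = sin α/cos α = tan α = LHS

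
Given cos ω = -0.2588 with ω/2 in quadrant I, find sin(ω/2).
sin(ω/2) = ±√((1 - cos ω)/2); positive since ω/2 ∈ QI, so sin(ω/2) = 0.7933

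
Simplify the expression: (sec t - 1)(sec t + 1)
(sec t - 1)(sec t + 1) = tan²t (using Diff. of squares)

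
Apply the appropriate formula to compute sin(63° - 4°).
sin(63° - 4°) = sin 63° cos 4° - cos 63° sin 4° = 0.8572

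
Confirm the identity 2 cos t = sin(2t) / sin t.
RHS = 2 sin t cos t / sin t = 2 cos t = LHS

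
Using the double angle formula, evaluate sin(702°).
sin(702°) = 2 sin 351° cos 351° = -0.309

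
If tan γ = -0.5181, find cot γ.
cot γ = 1/tan γ = -1.93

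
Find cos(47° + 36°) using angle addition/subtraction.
cos(47° + 36°) = cos 47° cos 36° - sin 47° sin 36° = 0.1219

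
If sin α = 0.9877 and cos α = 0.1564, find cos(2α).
cos(2α) = cos²α - sin²α = -0.9511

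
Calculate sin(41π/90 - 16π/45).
sin(41π/90 - 16π/45) = sin 41π/90 cos 16π/45 - cos 41π/90 sin 16π/45 = 0.309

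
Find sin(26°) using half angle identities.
sin(26°) = √((1 - cos 52°)/2) = 0.4384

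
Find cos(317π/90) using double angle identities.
cos(317π/90) = cos²317π/180 - sin²317π/180 = 0.06976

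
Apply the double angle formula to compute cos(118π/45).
cos(118π/45) = 2cos²59π/45 - 1 = -0.3746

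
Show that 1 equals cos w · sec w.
RHS = cos w · (1/cos w) = 1 = LHS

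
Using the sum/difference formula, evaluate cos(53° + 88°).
cos(53° + 88°) = cos 53° cos 88° - sin 53° sin 88° = -0.7771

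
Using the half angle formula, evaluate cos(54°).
cos(54°) = √((1 + cos 108°)/2) = 0.5878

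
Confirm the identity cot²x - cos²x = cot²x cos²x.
LHS = cos²x/sin²x - cos²x = cos²x(1/sin²x - 1) = cos²x · (1 - sin²x)/sin²x = cos²x · cos²x/sin²x = cos²x · cot²x = RHS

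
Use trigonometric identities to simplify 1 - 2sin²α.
1 - 2sin²α = cos(2α) (using Double angle)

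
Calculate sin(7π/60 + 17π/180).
sin(7π/60 + 17π/180) = sin 7π/60 cos 17π/180 + cos 7π/60 sin 17π/180 = 0.6157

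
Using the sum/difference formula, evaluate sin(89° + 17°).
sin(89° + 17°) = sin 89° cos 17° + cos 89° sin 17° = 0.9613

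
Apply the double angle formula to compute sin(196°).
sin(196°) = 2 sin 98° cos 98° = -0.2756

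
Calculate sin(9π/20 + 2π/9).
sin(9π/20 + 2π/9) = sin 9π/20 cos 2π/9 + cos 9π/20 sin 2π/9 = 0.8572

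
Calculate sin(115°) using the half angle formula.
sin(115°) = √((1 - cos 230°)/2) = 0.9063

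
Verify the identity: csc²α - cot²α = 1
LHS = 1/sin²α - cos²α/sin²α = (1 - cos²α)/sin²α = sin²α/sin²α = 1 = RHS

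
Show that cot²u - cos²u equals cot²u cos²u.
LHS = cos²u/sin²u - cos²u = cos²u(1/sin²u - 1) = cos²u · (1 - sin²u)/sin²u = cos²u · cos²u/sin²u = cos²u · cot²u = RHS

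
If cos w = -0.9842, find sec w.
sec w = 1/cos w = -1.016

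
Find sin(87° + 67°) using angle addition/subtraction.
sin(87° + 67°) = sin 87° cos 67° + cos 87° sin 67° = 0.4384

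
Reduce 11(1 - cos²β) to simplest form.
11(1 - cos²β) = 11(sin²β) (using Pythagorean identity)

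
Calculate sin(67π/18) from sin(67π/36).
sin(67π/18) = 2 sin 67π/36 cos 67π/36 = -0.766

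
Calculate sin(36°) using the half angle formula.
sin(36°) = √((1 - cos 72°)/2) = 0.5878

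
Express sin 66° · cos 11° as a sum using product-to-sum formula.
sin 66° cos 11° = (1/2)[sin(66°+11°) + sin(66°-11°)]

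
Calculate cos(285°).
cos(285°) = (√6-√2)/4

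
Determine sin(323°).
sin(323°) = -0.6018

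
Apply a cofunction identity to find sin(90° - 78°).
sin(90° - 78°) = cos(78°) = 0.2079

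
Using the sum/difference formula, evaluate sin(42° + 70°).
sin(42° + 70°) = sin 42° cos 70° + cos 42° sin 70° = 0.9272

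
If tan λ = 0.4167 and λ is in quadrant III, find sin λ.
sin λ = -0.3846 (using tan²λ + 1 = sec²λ)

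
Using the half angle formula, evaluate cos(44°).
cos(44°) = √((1 + cos 88°)/2) = 0.7193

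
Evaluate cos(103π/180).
cos(103π/180) = -0.225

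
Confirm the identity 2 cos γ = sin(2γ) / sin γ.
RHS = 2 sin γ cos γ / sin γ = 2 cos γ = LHS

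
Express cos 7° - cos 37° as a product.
cos 7° - cos 37° = -2 sin(22°) sin(-15°)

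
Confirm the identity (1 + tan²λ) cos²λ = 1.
LHS = sec²λ · cos²λ = (1/cos²λ) · cos²λ = 1 = RHS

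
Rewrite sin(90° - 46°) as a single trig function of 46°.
sin(90° - 46°) = cos(46°)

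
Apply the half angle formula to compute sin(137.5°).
sin(137.5°) = √((1 - cos 275°)/2) = 0.6756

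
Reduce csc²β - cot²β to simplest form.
csc²β - cot²β = 1 (using Pythagorean identity)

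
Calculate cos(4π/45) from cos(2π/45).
cos(4π/45) = cos²2π/45 - sin²2π/45 = 0.9613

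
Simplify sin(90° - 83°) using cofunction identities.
sin(90° - 83°) = cos(83°)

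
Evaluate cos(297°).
cos(297°) = 0.454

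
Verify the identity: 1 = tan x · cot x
RHS = (sin x/cos x) · (cos x/sin x) = 1 = LHS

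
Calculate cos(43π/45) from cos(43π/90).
cos(43π/45) = cos²43π/90 - sin²43π/90 = -0.9903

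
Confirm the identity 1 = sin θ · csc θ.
RHS = sin θ · (1/sin θ) = 1 = LHS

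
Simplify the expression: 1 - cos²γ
1 - cos²γ = sin²γ (using Pythagorean identity)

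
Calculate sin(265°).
sin(265°) = -0.9962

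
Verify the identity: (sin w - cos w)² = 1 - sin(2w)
LHS = sin²w - 2 sin w cos w + cos²w = (sin²w + cos²w) - 2 sin w cos w = 1 - sin(2w) = RHS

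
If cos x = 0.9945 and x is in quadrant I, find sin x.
sin x = 0.1047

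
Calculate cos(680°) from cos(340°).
cos(680°) = cos²340° - sin²340° = 0.766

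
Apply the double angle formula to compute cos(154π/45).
cos(154π/45) = cos²77π/45 - sin²77π/45 = -0.2419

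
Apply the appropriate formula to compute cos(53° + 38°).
cos(53° + 38°) = cos 53° cos 38° - sin 53° sin 38° = -0.01745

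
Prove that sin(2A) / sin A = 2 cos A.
LHS = 2 sin A cos A / sin A = 2 cos A = RHS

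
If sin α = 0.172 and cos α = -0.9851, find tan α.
tan α = sin α / cos α = -0.1746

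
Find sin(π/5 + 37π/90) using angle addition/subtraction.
sin(π/5 + 37π/90) = sin π/5 cos 37π/90 + cos π/5 sin 37π/90 = 0.9397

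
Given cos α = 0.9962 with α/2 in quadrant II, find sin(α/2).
sin(α/2) = ±√((1 - cos α)/2); positive since α/2 ∈ QII, so sin(α/2) = 0.04359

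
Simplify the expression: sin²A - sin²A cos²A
sin²A - sin²A cos²A = sin⁴A (using Factoring)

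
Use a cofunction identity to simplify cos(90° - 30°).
cos(90° - 30°) = sin(30°)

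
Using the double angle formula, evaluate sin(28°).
sin(28°) = 2 sin 14° cos 14° = 0.4695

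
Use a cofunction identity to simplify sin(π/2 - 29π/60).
sin(π/2 - 29π/60) = cos(29π/60)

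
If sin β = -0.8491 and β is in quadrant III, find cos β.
cos β = -0.5282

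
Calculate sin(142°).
sin(142°) = 0.6157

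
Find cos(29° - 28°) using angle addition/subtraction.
cos(29° - 28°) = cos 29° cos 28° + sin 29° sin 28° = 0.9998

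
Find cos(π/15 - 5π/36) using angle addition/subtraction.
cos(π/15 - 5π/36) = cos π/15 cos 5π/36 + sin π/15 sin 5π/36 = 0.9744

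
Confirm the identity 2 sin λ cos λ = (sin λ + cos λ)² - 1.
RHS = sin²λ + 2 sin λ cos λ + cos²λ - 1 = (sin²λ + cos²λ) + 2 sin λ cos λ - 1 = 1 + 2 sin λ cos λ - 1 = 2 sin λ cos λ = LHS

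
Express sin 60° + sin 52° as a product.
sin 60° + sin 52° = 2 sin(56°) cos(4°)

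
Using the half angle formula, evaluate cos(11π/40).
cos(11π/40) = √((1 + cos 11π/20)/2) = 0.6494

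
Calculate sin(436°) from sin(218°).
sin(436°) = 2 sin 218° cos 218° = 0.9703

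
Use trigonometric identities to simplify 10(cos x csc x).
10(cos x csc x) = 10(cot x) (using Reciprocal + quotient)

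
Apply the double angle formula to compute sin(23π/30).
sin(23π/30) = 2 sin 23π/60 cos 23π/60 = 0.6691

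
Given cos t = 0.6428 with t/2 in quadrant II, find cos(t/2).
cos(t/2) = ±√((1 + cos t)/2); negative since t/2 ∈ QII, so cos(t/2) = -0.9063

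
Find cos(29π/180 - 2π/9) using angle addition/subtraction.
cos(29π/180 - 2π/9) = cos 29π/180 cos 2π/9 + sin 29π/180 sin 2π/9 = 0.9816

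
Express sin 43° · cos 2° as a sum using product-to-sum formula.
sin 43° cos 2° = (1/2)[sin(43°+2°) + sin(43°-2°)]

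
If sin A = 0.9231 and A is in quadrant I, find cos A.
cos A = 0.3846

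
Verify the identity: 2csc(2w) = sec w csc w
LHS = 2/sin(2w) = 2/(2 sin w cos w) = 1/(sin w cos w) = (1/cos w)(1/sin w) = sec w csc w = RHS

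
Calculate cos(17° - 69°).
cos(17° - 69°) = cos 17° cos 69° + sin 17° sin 69° = 0.6157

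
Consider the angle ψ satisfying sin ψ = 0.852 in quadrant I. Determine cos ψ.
cos ψ = √(1 - sin²ψ) = 0.5235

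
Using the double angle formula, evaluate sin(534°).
sin(534°) = 2 sin 267° cos 267° = 0.1045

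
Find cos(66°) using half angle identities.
cos(66°) = √((1 + cos 132°)/2) = 0.4067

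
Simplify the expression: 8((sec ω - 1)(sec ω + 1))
8((sec ω - 1)(sec ω + 1)) = 8(tan²ω) (using Diff. of squares)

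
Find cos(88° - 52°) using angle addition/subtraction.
cos(88° - 52°) = cos 88° cos 52° + sin 88° sin 52° = 0.809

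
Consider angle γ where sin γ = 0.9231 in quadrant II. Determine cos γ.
cos γ = ±√(1 - sin²γ) = -0.3846 (negative in QII)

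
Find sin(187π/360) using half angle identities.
sin(187π/360) = √((1 - cos 187π/180)/2) = 0.9981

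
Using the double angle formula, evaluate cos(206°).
cos(206°) = cos²103° - sin²103° = -0.8988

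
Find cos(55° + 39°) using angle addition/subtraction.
cos(55° + 39°) = cos 55° cos 39° - sin 55° sin 39° = -0.06976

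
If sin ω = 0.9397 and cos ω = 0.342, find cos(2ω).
cos(2ω) = cos²ω - sin²ω = -0.7661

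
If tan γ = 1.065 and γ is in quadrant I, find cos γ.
cos γ = 0.6845 (using tan²γ + 1 = sec²γ)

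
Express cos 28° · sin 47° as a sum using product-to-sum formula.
cos 28° sin 47° = (1/2)[sin(28°+47°) - sin(28°-47°)]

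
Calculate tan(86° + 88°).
tan(86° + 88°) = (tan 86° + tan 88°)/(1 - tan 86° tan 88°) = -0.1051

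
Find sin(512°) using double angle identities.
sin(512°) = 2 sin 256° cos 256° = 0.4695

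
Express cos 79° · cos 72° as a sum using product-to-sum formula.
cos 79° cos 72° = (1/2)[cos(79°-72°) + cos(79°+72°)]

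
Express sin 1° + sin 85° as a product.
sin 1° + sin 85° = 2 sin(43°) cos(-42°)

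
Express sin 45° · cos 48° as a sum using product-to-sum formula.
sin 45° cos 48° = (1/2)[sin(45°+48°) + sin(45°-48°)]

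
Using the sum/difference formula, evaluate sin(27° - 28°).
sin(27° - 28°) = sin 27° cos 28° - cos 27° sin 28° = -0.01745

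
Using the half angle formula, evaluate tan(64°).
tan(64°) = sin 128° / (1 + cos 128°) = 2.05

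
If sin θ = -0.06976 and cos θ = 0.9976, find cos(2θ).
cos(2θ) = cos²θ - sin²θ = 0.9903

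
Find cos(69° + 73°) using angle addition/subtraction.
cos(69° + 73°) = cos 69° cos 73° - sin 69° sin 73° = -0.788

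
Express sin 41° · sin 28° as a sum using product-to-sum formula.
sin 41° sin 28° = (1/2)[cos(41°-28°) - cos(41°+28°)]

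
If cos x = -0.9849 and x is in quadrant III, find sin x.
sin x = -0.1731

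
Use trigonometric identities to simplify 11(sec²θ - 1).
11(sec²θ - 1) = 11(tan²θ) (using Pythagorean identity)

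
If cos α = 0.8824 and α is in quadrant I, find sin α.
sin α = 0.4705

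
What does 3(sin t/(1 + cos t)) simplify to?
3(sin t/(1 + cos t)) = 3(tan(t/2)) (using Half angle)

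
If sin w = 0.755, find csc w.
csc w = 1/sin w = 1.325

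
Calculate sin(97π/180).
sin(97π/180) = 0.9925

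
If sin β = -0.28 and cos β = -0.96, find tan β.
tan β = sin β / cos β = 0.2917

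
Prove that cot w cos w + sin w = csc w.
LHS = cos²w/sin w + sin w = (cos²w + sin²w)/sin w = 1/sin w = csc w = RHS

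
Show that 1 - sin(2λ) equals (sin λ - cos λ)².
RHS = sin²λ - 2 sin λ cos λ + cos²λ = (sin²λ + cos²λ) - 2 sin λ cos λ = 1 - sin(2λ) = LHS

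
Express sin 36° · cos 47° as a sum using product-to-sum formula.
sin 36° cos 47° = (1/2)[sin(36°+47°) + sin(36°-47°)]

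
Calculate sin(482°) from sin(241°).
sin(482°) = 2 sin 241° cos 241° = 0.848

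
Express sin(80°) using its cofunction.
sin(80°) = cos(90° - 80°) = cos(10°)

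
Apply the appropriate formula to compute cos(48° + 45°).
cos(48° + 45°) = cos 48° cos 45° - sin 48° sin 45° = -0.05234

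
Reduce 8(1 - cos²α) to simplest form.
8(1 - cos²α) = 8(sin²α) (using Pythagorean identity)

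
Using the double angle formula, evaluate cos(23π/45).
cos(23π/45) = cos²23π/90 - sin²23π/90 = -0.0349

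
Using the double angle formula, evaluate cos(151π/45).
cos(151π/45) = cos²151π/90 - sin²151π/90 = -0.4384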